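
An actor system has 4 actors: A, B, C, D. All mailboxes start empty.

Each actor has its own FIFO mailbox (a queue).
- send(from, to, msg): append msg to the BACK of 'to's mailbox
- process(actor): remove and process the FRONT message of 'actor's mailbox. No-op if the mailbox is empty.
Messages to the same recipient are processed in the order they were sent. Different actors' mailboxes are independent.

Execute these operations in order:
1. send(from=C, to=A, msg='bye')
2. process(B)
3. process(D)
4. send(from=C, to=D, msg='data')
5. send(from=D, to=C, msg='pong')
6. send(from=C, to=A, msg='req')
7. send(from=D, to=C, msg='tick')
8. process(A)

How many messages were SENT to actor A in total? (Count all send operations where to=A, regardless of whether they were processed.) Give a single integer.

Answer: 2

Derivation:
After 1 (send(from=C, to=A, msg='bye')): A:[bye] B:[] C:[] D:[]
After 2 (process(B)): A:[bye] B:[] C:[] D:[]
After 3 (process(D)): A:[bye] B:[] C:[] D:[]
After 4 (send(from=C, to=D, msg='data')): A:[bye] B:[] C:[] D:[data]
After 5 (send(from=D, to=C, msg='pong')): A:[bye] B:[] C:[pong] D:[data]
After 6 (send(from=C, to=A, msg='req')): A:[bye,req] B:[] C:[pong] D:[data]
After 7 (send(from=D, to=C, msg='tick')): A:[bye,req] B:[] C:[pong,tick] D:[data]
After 8 (process(A)): A:[req] B:[] C:[pong,tick] D:[data]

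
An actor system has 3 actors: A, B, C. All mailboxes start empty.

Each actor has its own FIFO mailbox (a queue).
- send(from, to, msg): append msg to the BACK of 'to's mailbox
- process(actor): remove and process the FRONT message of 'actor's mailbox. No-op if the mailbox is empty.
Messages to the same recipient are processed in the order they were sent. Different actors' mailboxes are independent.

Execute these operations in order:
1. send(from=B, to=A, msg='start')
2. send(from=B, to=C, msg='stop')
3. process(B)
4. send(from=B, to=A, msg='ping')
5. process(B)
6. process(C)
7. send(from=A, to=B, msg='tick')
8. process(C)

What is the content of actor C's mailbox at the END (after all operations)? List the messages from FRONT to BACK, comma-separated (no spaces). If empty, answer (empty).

After 1 (send(from=B, to=A, msg='start')): A:[start] B:[] C:[]
After 2 (send(from=B, to=C, msg='stop')): A:[start] B:[] C:[stop]
After 3 (process(B)): A:[start] B:[] C:[stop]
After 4 (send(from=B, to=A, msg='ping')): A:[start,ping] B:[] C:[stop]
After 5 (process(B)): A:[start,ping] B:[] C:[stop]
After 6 (process(C)): A:[start,ping] B:[] C:[]
After 7 (send(from=A, to=B, msg='tick')): A:[start,ping] B:[tick] C:[]
After 8 (process(C)): A:[start,ping] B:[tick] C:[]

Answer: (empty)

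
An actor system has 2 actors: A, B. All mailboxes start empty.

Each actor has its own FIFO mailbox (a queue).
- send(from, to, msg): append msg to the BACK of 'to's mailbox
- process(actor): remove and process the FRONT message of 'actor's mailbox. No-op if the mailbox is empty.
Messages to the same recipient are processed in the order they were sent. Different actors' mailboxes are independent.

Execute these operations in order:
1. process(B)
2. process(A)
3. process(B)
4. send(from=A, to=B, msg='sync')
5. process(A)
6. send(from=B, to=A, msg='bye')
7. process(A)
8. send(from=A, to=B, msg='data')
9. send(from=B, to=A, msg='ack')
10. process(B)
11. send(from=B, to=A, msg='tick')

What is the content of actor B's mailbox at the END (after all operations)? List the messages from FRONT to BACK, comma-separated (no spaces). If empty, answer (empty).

Answer: data

Derivation:
After 1 (process(B)): A:[] B:[]
After 2 (process(A)): A:[] B:[]
After 3 (process(B)): A:[] B:[]
After 4 (send(from=A, to=B, msg='sync')): A:[] B:[sync]
After 5 (process(A)): A:[] B:[sync]
After 6 (send(from=B, to=A, msg='bye')): A:[bye] B:[sync]
After 7 (process(A)): A:[] B:[sync]
After 8 (send(from=A, to=B, msg='data')): A:[] B:[sync,data]
After 9 (send(from=B, to=A, msg='ack')): A:[ack] B:[sync,data]
After 10 (process(B)): A:[ack] B:[data]
After 11 (send(from=B, to=A, msg='tick')): A:[ack,tick] B:[data]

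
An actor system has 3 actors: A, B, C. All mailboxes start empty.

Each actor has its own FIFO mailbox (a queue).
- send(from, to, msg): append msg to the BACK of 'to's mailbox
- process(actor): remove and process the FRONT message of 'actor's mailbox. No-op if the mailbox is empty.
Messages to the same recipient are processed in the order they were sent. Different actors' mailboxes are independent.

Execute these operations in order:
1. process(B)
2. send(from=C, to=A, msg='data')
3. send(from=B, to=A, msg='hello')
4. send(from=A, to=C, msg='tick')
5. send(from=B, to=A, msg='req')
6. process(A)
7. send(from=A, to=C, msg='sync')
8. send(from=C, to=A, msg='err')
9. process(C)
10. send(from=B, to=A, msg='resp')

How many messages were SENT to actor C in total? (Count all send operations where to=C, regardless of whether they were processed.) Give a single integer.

Answer: 2

Derivation:
After 1 (process(B)): A:[] B:[] C:[]
After 2 (send(from=C, to=A, msg='data')): A:[data] B:[] C:[]
After 3 (send(from=B, to=A, msg='hello')): A:[data,hello] B:[] C:[]
After 4 (send(from=A, to=C, msg='tick')): A:[data,hello] B:[] C:[tick]
After 5 (send(from=B, to=A, msg='req')): A:[data,hello,req] B:[] C:[tick]
After 6 (process(A)): A:[hello,req] B:[] C:[tick]
After 7 (send(from=A, to=C, msg='sync')): A:[hello,req] B:[] C:[tick,sync]
After 8 (send(from=C, to=A, msg='err')): A:[hello,req,err] B:[] C:[tick,sync]
After 9 (process(C)): A:[hello,req,err] B:[] C:[sync]
After 10 (send(from=B, to=A, msg='resp')): A:[hello,req,err,resp] B:[] C:[sync]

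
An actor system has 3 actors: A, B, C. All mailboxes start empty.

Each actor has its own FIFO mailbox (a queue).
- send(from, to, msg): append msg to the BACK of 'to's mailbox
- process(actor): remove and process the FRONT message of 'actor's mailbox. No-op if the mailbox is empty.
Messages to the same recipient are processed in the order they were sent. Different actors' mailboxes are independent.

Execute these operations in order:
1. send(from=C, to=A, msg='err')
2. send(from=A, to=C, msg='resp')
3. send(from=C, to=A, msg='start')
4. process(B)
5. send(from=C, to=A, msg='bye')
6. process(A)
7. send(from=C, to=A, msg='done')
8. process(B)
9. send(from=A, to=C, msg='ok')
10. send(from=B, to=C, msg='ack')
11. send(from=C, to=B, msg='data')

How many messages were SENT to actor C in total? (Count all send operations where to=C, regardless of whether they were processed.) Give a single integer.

After 1 (send(from=C, to=A, msg='err')): A:[err] B:[] C:[]
After 2 (send(from=A, to=C, msg='resp')): A:[err] B:[] C:[resp]
After 3 (send(from=C, to=A, msg='start')): A:[err,start] B:[] C:[resp]
After 4 (process(B)): A:[err,start] B:[] C:[resp]
After 5 (send(from=C, to=A, msg='bye')): A:[err,start,bye] B:[] C:[resp]
After 6 (process(A)): A:[start,bye] B:[] C:[resp]
After 7 (send(from=C, to=A, msg='done')): A:[start,bye,done] B:[] C:[resp]
After 8 (process(B)): A:[start,bye,done] B:[] C:[resp]
After 9 (send(from=A, to=C, msg='ok')): A:[start,bye,done] B:[] C:[resp,ok]
After 10 (send(from=B, to=C, msg='ack')): A:[start,bye,done] B:[] C:[resp,ok,ack]
After 11 (send(from=C, to=B, msg='data')): A:[start,bye,done] B:[data] C:[resp,ok,ack]

Answer: 3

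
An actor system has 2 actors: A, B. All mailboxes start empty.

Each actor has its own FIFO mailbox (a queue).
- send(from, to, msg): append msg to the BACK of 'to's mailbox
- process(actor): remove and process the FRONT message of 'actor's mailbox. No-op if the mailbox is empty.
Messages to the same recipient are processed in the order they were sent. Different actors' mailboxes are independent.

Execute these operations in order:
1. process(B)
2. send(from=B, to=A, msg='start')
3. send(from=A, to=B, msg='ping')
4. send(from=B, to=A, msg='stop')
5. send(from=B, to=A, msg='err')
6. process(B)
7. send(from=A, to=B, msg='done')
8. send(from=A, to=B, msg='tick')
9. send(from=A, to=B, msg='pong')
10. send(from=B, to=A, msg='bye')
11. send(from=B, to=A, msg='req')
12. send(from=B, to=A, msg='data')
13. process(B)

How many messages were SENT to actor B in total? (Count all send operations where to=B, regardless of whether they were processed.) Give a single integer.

Answer: 4

Derivation:
After 1 (process(B)): A:[] B:[]
After 2 (send(from=B, to=A, msg='start')): A:[start] B:[]
After 3 (send(from=A, to=B, msg='ping')): A:[start] B:[ping]
After 4 (send(from=B, to=A, msg='stop')): A:[start,stop] B:[ping]
After 5 (send(from=B, to=A, msg='err')): A:[start,stop,err] B:[ping]
After 6 (process(B)): A:[start,stop,err] B:[]
After 7 (send(from=A, to=B, msg='done')): A:[start,stop,err] B:[done]
After 8 (send(from=A, to=B, msg='tick')): A:[start,stop,err] B:[done,tick]
After 9 (send(from=A, to=B, msg='pong')): A:[start,stop,err] B:[done,tick,pong]
After 10 (send(from=B, to=A, msg='bye')): A:[start,stop,err,bye] B:[done,tick,pong]
After 11 (send(from=B, to=A, msg='req')): A:[start,stop,err,bye,req] B:[done,tick,pong]
After 12 (send(from=B, to=A, msg='data')): A:[start,stop,err,bye,req,data] B:[done,tick,pong]
After 13 (process(B)): A:[start,stop,err,bye,req,data] B:[tick,pong]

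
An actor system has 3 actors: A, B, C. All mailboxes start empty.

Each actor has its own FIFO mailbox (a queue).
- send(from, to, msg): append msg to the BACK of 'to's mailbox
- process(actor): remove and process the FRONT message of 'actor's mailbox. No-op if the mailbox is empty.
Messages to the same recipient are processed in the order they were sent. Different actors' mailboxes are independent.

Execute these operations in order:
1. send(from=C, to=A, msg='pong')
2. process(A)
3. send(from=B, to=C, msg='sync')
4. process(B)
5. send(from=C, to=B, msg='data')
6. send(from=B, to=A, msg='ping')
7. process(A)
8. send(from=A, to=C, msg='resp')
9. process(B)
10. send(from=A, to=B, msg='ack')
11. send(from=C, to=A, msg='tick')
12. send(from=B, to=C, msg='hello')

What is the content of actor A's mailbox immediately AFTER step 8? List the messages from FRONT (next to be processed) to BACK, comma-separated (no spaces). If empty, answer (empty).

After 1 (send(from=C, to=A, msg='pong')): A:[pong] B:[] C:[]
After 2 (process(A)): A:[] B:[] C:[]
After 3 (send(from=B, to=C, msg='sync')): A:[] B:[] C:[sync]
After 4 (process(B)): A:[] B:[] C:[sync]
After 5 (send(from=C, to=B, msg='data')): A:[] B:[data] C:[sync]
After 6 (send(from=B, to=A, msg='ping')): A:[ping] B:[data] C:[sync]
After 7 (process(A)): A:[] B:[data] C:[sync]
After 8 (send(from=A, to=C, msg='resp')): A:[] B:[data] C:[sync,resp]

(empty)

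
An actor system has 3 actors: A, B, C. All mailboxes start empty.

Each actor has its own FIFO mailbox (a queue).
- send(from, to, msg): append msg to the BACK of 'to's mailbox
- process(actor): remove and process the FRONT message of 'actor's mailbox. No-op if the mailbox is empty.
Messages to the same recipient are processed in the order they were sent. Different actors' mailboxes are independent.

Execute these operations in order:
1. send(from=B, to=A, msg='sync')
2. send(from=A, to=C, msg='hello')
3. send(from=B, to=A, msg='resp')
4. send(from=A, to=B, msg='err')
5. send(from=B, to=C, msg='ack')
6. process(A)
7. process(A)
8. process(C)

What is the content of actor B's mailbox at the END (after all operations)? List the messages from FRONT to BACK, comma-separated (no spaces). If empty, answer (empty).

Answer: err

Derivation:
After 1 (send(from=B, to=A, msg='sync')): A:[sync] B:[] C:[]
After 2 (send(from=A, to=C, msg='hello')): A:[sync] B:[] C:[hello]
After 3 (send(from=B, to=A, msg='resp')): A:[sync,resp] B:[] C:[hello]
After 4 (send(from=A, to=B, msg='err')): A:[sync,resp] B:[err] C:[hello]
After 5 (send(from=B, to=C, msg='ack')): A:[sync,resp] B:[err] C:[hello,ack]
After 6 (process(A)): A:[resp] B:[err] C:[hello,ack]
After 7 (process(A)): A:[] B:[err] C:[hello,ack]
After 8 (process(C)): A:[] B:[err] C:[ack]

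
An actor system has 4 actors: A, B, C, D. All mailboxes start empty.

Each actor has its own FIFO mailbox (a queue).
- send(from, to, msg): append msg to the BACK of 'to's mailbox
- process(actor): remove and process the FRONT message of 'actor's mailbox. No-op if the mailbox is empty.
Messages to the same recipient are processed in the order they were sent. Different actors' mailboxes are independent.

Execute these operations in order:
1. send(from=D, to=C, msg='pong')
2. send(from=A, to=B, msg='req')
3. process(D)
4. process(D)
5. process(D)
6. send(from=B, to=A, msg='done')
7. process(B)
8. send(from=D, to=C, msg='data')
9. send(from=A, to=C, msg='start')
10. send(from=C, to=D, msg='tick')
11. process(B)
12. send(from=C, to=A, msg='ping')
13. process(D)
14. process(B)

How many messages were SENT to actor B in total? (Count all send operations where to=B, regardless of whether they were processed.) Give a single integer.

Answer: 1

Derivation:
After 1 (send(from=D, to=C, msg='pong')): A:[] B:[] C:[pong] D:[]
After 2 (send(from=A, to=B, msg='req')): A:[] B:[req] C:[pong] D:[]
After 3 (process(D)): A:[] B:[req] C:[pong] D:[]
After 4 (process(D)): A:[] B:[req] C:[pong] D:[]
After 5 (process(D)): A:[] B:[req] C:[pong] D:[]
After 6 (send(from=B, to=A, msg='done')): A:[done] B:[req] C:[pong] D:[]
After 7 (process(B)): A:[done] B:[] C:[pong] D:[]
After 8 (send(from=D, to=C, msg='data')): A:[done] B:[] C:[pong,data] D:[]
After 9 (send(from=A, to=C, msg='start')): A:[done] B:[] C:[pong,data,start] D:[]
After 10 (send(from=C, to=D, msg='tick')): A:[done] B:[] C:[pong,data,start] D:[tick]
After 11 (process(B)): A:[done] B:[] C:[pong,data,start] D:[tick]
After 12 (send(from=C, to=A, msg='ping')): A:[done,ping] B:[] C:[pong,data,start] D:[tick]
After 13 (process(D)): A:[done,ping] B:[] C:[pong,data,start] D:[]
After 14 (process(B)): A:[done,ping] B:[] C:[pong,data,start] D:[]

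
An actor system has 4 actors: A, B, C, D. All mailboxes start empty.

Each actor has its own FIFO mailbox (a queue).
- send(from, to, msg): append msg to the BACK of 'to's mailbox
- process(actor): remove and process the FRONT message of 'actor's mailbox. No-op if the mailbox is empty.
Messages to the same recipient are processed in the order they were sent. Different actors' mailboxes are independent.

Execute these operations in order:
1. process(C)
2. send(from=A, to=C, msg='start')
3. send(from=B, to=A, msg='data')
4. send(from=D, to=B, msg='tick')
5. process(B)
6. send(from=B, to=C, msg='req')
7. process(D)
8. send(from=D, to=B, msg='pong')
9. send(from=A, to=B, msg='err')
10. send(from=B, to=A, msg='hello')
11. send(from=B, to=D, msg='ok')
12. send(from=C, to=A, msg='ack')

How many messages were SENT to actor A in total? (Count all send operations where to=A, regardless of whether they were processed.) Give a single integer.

Answer: 3

Derivation:
After 1 (process(C)): A:[] B:[] C:[] D:[]
After 2 (send(from=A, to=C, msg='start')): A:[] B:[] C:[start] D:[]
After 3 (send(from=B, to=A, msg='data')): A:[data] B:[] C:[start] D:[]
After 4 (send(from=D, to=B, msg='tick')): A:[data] B:[tick] C:[start] D:[]
After 5 (process(B)): A:[data] B:[] C:[start] D:[]
After 6 (send(from=B, to=C, msg='req')): A:[data] B:[] C:[start,req] D:[]
After 7 (process(D)): A:[data] B:[] C:[start,req] D:[]
After 8 (send(from=D, to=B, msg='pong')): A:[data] B:[pong] C:[start,req] D:[]
After 9 (send(from=A, to=B, msg='err')): A:[data] B:[pong,err] C:[start,req] D:[]
After 10 (send(from=B, to=A, msg='hello')): A:[data,hello] B:[pong,err] C:[start,req] D:[]
After 11 (send(from=B, to=D, msg='ok')): A:[data,hello] B:[pong,err] C:[start,req] D:[ok]
After 12 (send(from=C, to=A, msg='ack')): A:[data,hello,ack] B:[pong,err] C:[start,req] D:[ok]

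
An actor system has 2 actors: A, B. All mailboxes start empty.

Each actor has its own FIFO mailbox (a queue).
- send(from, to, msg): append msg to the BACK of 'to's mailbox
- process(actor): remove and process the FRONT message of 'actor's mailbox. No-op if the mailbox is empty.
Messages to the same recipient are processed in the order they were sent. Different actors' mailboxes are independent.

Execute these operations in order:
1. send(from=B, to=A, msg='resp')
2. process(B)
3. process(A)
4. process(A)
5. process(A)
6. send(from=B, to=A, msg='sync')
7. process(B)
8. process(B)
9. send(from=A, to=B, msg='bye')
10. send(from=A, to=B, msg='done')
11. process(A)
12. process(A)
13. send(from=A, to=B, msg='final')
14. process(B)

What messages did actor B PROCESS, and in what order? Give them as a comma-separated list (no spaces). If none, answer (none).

After 1 (send(from=B, to=A, msg='resp')): A:[resp] B:[]
After 2 (process(B)): A:[resp] B:[]
After 3 (process(A)): A:[] B:[]
After 4 (process(A)): A:[] B:[]
After 5 (process(A)): A:[] B:[]
After 6 (send(from=B, to=A, msg='sync')): A:[sync] B:[]
After 7 (process(B)): A:[sync] B:[]
After 8 (process(B)): A:[sync] B:[]
After 9 (send(from=A, to=B, msg='bye')): A:[sync] B:[bye]
After 10 (send(from=A, to=B, msg='done')): A:[sync] B:[bye,done]
After 11 (process(A)): A:[] B:[bye,done]
After 12 (process(A)): A:[] B:[bye,done]
After 13 (send(from=A, to=B, msg='final')): A:[] B:[bye,done,final]
After 14 (process(B)): A:[] B:[done,final]

Answer: bye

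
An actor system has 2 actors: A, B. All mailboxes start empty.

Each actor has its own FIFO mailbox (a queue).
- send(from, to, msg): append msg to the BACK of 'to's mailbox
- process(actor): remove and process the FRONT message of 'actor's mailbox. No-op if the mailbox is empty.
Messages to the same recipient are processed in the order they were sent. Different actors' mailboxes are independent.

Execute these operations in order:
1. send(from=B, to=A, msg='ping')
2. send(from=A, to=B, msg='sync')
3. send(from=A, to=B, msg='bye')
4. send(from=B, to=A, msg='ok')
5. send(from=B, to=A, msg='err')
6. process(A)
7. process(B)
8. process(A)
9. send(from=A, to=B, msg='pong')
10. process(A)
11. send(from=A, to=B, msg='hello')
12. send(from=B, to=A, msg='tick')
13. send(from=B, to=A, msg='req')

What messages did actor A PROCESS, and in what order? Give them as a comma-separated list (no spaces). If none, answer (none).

Answer: ping,ok,err

Derivation:
After 1 (send(from=B, to=A, msg='ping')): A:[ping] B:[]
After 2 (send(from=A, to=B, msg='sync')): A:[ping] B:[sync]
After 3 (send(from=A, to=B, msg='bye')): A:[ping] B:[sync,bye]
After 4 (send(from=B, to=A, msg='ok')): A:[ping,ok] B:[sync,bye]
After 5 (send(from=B, to=A, msg='err')): A:[ping,ok,err] B:[sync,bye]
After 6 (process(A)): A:[ok,err] B:[sync,bye]
After 7 (process(B)): A:[ok,err] B:[bye]
After 8 (process(A)): A:[err] B:[bye]
After 9 (send(from=A, to=B, msg='pong')): A:[err] B:[bye,pong]
After 10 (process(A)): A:[] B:[bye,pong]
After 11 (send(from=A, to=B, msg='hello')): A:[] B:[bye,pong,hello]
After 12 (send(from=B, to=A, msg='tick')): A:[tick] B:[bye,pong,hello]
After 13 (send(from=B, to=A, msg='req')): A:[tick,req] B:[bye,pong,hello]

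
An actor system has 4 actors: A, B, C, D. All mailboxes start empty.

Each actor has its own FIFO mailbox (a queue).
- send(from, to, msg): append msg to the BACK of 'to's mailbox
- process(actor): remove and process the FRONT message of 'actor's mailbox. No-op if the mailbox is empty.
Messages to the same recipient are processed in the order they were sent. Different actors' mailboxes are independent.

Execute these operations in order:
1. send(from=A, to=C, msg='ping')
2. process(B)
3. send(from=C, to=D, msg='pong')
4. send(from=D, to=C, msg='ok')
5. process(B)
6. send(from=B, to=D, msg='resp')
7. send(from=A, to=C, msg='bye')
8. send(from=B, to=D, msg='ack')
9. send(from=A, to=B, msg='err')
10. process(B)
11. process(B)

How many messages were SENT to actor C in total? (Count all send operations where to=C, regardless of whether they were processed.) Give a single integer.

Answer: 3

Derivation:
After 1 (send(from=A, to=C, msg='ping')): A:[] B:[] C:[ping] D:[]
After 2 (process(B)): A:[] B:[] C:[ping] D:[]
After 3 (send(from=C, to=D, msg='pong')): A:[] B:[] C:[ping] D:[pong]
After 4 (send(from=D, to=C, msg='ok')): A:[] B:[] C:[ping,ok] D:[pong]
After 5 (process(B)): A:[] B:[] C:[ping,ok] D:[pong]
After 6 (send(from=B, to=D, msg='resp')): A:[] B:[] C:[ping,ok] D:[pong,resp]
After 7 (send(from=A, to=C, msg='bye')): A:[] B:[] C:[ping,ok,bye] D:[pong,resp]
After 8 (send(from=B, to=D, msg='ack')): A:[] B:[] C:[ping,ok,bye] D:[pong,resp,ack]
After 9 (send(from=A, to=B, msg='err')): A:[] B:[err] C:[ping,ok,bye] D:[pong,resp,ack]
After 10 (process(B)): A:[] B:[] C:[ping,ok,bye] D:[pong,resp,ack]
After 11 (process(B)): A:[] B:[] C:[ping,ok,bye] D:[pong,resp,ack]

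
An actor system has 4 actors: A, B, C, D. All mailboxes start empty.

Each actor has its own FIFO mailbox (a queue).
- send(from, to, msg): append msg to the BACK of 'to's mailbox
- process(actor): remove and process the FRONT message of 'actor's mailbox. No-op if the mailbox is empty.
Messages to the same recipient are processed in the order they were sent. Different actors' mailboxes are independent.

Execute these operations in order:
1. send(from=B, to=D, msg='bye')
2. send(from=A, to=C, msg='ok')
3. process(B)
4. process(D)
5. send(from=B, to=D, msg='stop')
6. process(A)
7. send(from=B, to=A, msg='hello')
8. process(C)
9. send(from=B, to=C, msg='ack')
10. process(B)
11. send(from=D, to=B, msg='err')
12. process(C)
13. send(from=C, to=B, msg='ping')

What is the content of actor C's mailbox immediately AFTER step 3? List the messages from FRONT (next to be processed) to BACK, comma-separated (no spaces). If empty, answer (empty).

After 1 (send(from=B, to=D, msg='bye')): A:[] B:[] C:[] D:[bye]
After 2 (send(from=A, to=C, msg='ok')): A:[] B:[] C:[ok] D:[bye]
After 3 (process(B)): A:[] B:[] C:[ok] D:[bye]

ok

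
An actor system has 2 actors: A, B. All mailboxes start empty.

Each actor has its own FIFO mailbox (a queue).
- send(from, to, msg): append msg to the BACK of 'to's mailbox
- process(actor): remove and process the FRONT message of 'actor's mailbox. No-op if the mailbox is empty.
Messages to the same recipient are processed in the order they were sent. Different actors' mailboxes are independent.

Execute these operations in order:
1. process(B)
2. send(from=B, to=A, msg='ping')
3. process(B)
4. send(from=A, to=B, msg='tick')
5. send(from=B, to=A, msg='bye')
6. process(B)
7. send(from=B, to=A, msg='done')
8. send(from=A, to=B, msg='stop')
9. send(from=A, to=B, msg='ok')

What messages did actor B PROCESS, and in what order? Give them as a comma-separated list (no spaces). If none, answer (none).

After 1 (process(B)): A:[] B:[]
After 2 (send(from=B, to=A, msg='ping')): A:[ping] B:[]
After 3 (process(B)): A:[ping] B:[]
After 4 (send(from=A, to=B, msg='tick')): A:[ping] B:[tick]
After 5 (send(from=B, to=A, msg='bye')): A:[ping,bye] B:[tick]
After 6 (process(B)): A:[ping,bye] B:[]
After 7 (send(from=B, to=A, msg='done')): A:[ping,bye,done] B:[]
After 8 (send(from=A, to=B, msg='stop')): A:[ping,bye,done] B:[stop]
After 9 (send(from=A, to=B, msg='ok')): A:[ping,bye,done] B:[stop,ok]

Answer: tick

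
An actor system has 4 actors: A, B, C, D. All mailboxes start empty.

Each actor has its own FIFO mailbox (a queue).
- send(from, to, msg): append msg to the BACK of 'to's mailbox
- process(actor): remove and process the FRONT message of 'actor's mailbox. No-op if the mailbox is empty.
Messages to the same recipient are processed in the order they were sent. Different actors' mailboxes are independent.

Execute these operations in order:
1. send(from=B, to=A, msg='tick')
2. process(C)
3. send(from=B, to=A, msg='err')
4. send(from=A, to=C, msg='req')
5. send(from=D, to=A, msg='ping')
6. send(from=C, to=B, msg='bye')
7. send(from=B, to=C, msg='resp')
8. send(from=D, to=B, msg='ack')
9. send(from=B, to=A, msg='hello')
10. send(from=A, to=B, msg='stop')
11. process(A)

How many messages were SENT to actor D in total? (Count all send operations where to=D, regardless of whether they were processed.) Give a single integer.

Answer: 0

Derivation:
After 1 (send(from=B, to=A, msg='tick')): A:[tick] B:[] C:[] D:[]
After 2 (process(C)): A:[tick] B:[] C:[] D:[]
After 3 (send(from=B, to=A, msg='err')): A:[tick,err] B:[] C:[] D:[]
After 4 (send(from=A, to=C, msg='req')): A:[tick,err] B:[] C:[req] D:[]
After 5 (send(from=D, to=A, msg='ping')): A:[tick,err,ping] B:[] C:[req] D:[]
After 6 (send(from=C, to=B, msg='bye')): A:[tick,err,ping] B:[bye] C:[req] D:[]
After 7 (send(from=B, to=C, msg='resp')): A:[tick,err,ping] B:[bye] C:[req,resp] D:[]
After 8 (send(from=D, to=B, msg='ack')): A:[tick,err,ping] B:[bye,ack] C:[req,resp] D:[]
After 9 (send(from=B, to=A, msg='hello')): A:[tick,err,ping,hello] B:[bye,ack] C:[req,resp] D:[]
After 10 (send(from=A, to=B, msg='stop')): A:[tick,err,ping,hello] B:[bye,ack,stop] C:[req,resp] D:[]
After 11 (process(A)): A:[err,ping,hello] B:[bye,ack,stop] C:[req,resp] D:[]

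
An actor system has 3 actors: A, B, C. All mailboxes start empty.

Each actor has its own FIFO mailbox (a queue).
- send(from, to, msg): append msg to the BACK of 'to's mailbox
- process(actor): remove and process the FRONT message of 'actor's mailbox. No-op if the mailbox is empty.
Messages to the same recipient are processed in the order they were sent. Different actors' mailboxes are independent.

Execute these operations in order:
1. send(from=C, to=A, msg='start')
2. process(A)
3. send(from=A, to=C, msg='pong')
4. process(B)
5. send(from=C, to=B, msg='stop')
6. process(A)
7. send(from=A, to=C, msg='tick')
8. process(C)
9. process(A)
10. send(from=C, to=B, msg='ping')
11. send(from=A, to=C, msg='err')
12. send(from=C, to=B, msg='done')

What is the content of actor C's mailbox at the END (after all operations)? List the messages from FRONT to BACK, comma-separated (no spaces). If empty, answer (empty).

Answer: tick,err

Derivation:
After 1 (send(from=C, to=A, msg='start')): A:[start] B:[] C:[]
After 2 (process(A)): A:[] B:[] C:[]
After 3 (send(from=A, to=C, msg='pong')): A:[] B:[] C:[pong]
After 4 (process(B)): A:[] B:[] C:[pong]
After 5 (send(from=C, to=B, msg='stop')): A:[] B:[stop] C:[pong]
After 6 (process(A)): A:[] B:[stop] C:[pong]
After 7 (send(from=A, to=C, msg='tick')): A:[] B:[stop] C:[pong,tick]
After 8 (process(C)): A:[] B:[stop] C:[tick]
After 9 (process(A)): A:[] B:[stop] C:[tick]
After 10 (send(from=C, to=B, msg='ping')): A:[] B:[stop,ping] C:[tick]
After 11 (send(from=A, to=C, msg='err')): A:[] B:[stop,ping] C:[tick,err]
After 12 (send(from=C, to=B, msg='done')): A:[] B:[stop,ping,done] C:[tick,err]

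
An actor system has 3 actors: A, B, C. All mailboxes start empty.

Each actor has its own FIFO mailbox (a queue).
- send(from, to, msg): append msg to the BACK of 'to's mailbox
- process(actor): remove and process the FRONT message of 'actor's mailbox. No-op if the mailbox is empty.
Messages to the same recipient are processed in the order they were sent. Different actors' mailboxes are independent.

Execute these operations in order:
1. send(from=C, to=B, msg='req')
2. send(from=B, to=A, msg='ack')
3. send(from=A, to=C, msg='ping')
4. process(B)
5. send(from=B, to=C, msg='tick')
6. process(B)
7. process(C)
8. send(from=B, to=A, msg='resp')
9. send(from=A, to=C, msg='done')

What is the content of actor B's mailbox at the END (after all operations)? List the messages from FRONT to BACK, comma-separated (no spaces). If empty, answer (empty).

Answer: (empty)

Derivation:
After 1 (send(from=C, to=B, msg='req')): A:[] B:[req] C:[]
After 2 (send(from=B, to=A, msg='ack')): A:[ack] B:[req] C:[]
After 3 (send(from=A, to=C, msg='ping')): A:[ack] B:[req] C:[ping]
After 4 (process(B)): A:[ack] B:[] C:[ping]
After 5 (send(from=B, to=C, msg='tick')): A:[ack] B:[] C:[ping,tick]
After 6 (process(B)): A:[ack] B:[] C:[ping,tick]
After 7 (process(C)): A:[ack] B:[] C:[tick]
After 8 (send(from=B, to=A, msg='resp')): A:[ack,resp] B:[] C:[tick]
After 9 (send(from=A, to=C, msg='done')): A:[ack,resp] B:[] C:[tick,done]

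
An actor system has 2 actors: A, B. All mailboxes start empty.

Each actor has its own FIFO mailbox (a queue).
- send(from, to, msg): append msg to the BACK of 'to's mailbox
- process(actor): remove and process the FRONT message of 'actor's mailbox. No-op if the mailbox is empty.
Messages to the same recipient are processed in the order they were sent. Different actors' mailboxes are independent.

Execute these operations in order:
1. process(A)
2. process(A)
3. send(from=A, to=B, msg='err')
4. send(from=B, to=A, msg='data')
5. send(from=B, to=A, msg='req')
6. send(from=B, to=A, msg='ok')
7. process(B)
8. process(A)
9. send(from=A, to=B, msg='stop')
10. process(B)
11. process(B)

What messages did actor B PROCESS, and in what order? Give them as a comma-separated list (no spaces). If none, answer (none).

Answer: err,stop

Derivation:
After 1 (process(A)): A:[] B:[]
After 2 (process(A)): A:[] B:[]
After 3 (send(from=A, to=B, msg='err')): A:[] B:[err]
After 4 (send(from=B, to=A, msg='data')): A:[data] B:[err]
After 5 (send(from=B, to=A, msg='req')): A:[data,req] B:[err]
After 6 (send(from=B, to=A, msg='ok')): A:[data,req,ok] B:[err]
After 7 (process(B)): A:[data,req,ok] B:[]
After 8 (process(A)): A:[req,ok] B:[]
After 9 (send(from=A, to=B, msg='stop')): A:[req,ok] B:[stop]
After 10 (process(B)): A:[req,ok] B:[]
After 11 (process(B)): A:[req,ok] B:[]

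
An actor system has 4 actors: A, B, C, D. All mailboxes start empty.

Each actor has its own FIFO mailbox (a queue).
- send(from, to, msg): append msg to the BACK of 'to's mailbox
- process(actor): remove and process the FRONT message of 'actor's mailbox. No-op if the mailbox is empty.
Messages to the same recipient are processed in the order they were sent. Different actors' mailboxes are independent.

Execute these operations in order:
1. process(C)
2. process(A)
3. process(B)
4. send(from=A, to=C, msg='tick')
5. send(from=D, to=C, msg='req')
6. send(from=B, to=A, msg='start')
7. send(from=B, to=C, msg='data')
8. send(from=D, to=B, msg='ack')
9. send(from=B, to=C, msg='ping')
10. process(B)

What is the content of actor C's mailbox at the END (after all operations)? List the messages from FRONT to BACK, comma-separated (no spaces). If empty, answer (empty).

Answer: tick,req,data,ping

Derivation:
After 1 (process(C)): A:[] B:[] C:[] D:[]
After 2 (process(A)): A:[] B:[] C:[] D:[]
After 3 (process(B)): A:[] B:[] C:[] D:[]
After 4 (send(from=A, to=C, msg='tick')): A:[] B:[] C:[tick] D:[]
After 5 (send(from=D, to=C, msg='req')): A:[] B:[] C:[tick,req] D:[]
After 6 (send(from=B, to=A, msg='start')): A:[start] B:[] C:[tick,req] D:[]
After 7 (send(from=B, to=C, msg='data')): A:[start] B:[] C:[tick,req,data] D:[]
After 8 (send(from=D, to=B, msg='ack')): A:[start] B:[ack] C:[tick,req,data] D:[]
After 9 (send(from=B, to=C, msg='ping')): A:[start] B:[ack] C:[tick,req,data,ping] D:[]
After 10 (process(B)): A:[start] B:[] C:[tick,req,data,ping] D:[]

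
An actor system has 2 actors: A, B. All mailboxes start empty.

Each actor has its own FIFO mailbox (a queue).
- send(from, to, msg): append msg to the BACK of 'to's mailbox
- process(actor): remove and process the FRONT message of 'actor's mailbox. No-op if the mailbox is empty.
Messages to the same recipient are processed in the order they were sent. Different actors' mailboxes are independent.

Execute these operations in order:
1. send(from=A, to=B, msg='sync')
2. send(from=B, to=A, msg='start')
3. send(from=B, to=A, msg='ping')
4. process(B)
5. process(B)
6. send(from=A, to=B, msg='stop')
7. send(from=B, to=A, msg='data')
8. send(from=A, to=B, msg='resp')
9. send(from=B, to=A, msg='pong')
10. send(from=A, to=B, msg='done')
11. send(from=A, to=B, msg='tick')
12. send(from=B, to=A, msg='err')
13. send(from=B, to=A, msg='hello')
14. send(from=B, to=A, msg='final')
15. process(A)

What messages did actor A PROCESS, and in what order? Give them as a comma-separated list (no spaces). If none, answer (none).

Answer: start

Derivation:
After 1 (send(from=A, to=B, msg='sync')): A:[] B:[sync]
After 2 (send(from=B, to=A, msg='start')): A:[start] B:[sync]
After 3 (send(from=B, to=A, msg='ping')): A:[start,ping] B:[sync]
After 4 (process(B)): A:[start,ping] B:[]
After 5 (process(B)): A:[start,ping] B:[]
After 6 (send(from=A, to=B, msg='stop')): A:[start,ping] B:[stop]
After 7 (send(from=B, to=A, msg='data')): A:[start,ping,data] B:[stop]
After 8 (send(from=A, to=B, msg='resp')): A:[start,ping,data] B:[stop,resp]
After 9 (send(from=B, to=A, msg='pong')): A:[start,ping,data,pong] B:[stop,resp]
After 10 (send(from=A, to=B, msg='done')): A:[start,ping,data,pong] B:[stop,resp,done]
After 11 (send(from=A, to=B, msg='tick')): A:[start,ping,data,pong] B:[stop,resp,done,tick]
After 12 (send(from=B, to=A, msg='err')): A:[start,ping,data,pong,err] B:[stop,resp,done,tick]
After 13 (send(from=B, to=A, msg='hello')): A:[start,ping,data,pong,err,hello] B:[stop,resp,done,tick]
After 14 (send(from=B, to=A, msg='final')): A:[start,ping,data,pong,err,hello,final] B:[stop,resp,done,tick]
After 15 (process(A)): A:[ping,data,pong,err,hello,final] B:[stop,resp,done,tick]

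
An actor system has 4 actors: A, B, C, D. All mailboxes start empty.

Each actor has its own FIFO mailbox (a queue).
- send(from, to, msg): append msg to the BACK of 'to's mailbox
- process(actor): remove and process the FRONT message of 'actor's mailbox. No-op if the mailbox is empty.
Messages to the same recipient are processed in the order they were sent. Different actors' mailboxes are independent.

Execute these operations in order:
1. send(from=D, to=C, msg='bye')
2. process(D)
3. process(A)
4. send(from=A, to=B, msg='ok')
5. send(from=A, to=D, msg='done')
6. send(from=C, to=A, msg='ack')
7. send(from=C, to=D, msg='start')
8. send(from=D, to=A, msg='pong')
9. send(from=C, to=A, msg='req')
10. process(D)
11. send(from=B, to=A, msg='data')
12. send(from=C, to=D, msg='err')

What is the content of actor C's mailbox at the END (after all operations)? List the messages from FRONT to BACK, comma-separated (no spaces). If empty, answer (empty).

After 1 (send(from=D, to=C, msg='bye')): A:[] B:[] C:[bye] D:[]
After 2 (process(D)): A:[] B:[] C:[bye] D:[]
After 3 (process(A)): A:[] B:[] C:[bye] D:[]
After 4 (send(from=A, to=B, msg='ok')): A:[] B:[ok] C:[bye] D:[]
After 5 (send(from=A, to=D, msg='done')): A:[] B:[ok] C:[bye] D:[done]
After 6 (send(from=C, to=A, msg='ack')): A:[ack] B:[ok] C:[bye] D:[done]
After 7 (send(from=C, to=D, msg='start')): A:[ack] B:[ok] C:[bye] D:[done,start]
After 8 (send(from=D, to=A, msg='pong')): A:[ack,pong] B:[ok] C:[bye] D:[done,start]
After 9 (send(from=C, to=A, msg='req')): A:[ack,pong,req] B:[ok] C:[bye] D:[done,start]
After 10 (process(D)): A:[ack,pong,req] B:[ok] C:[bye] D:[start]
After 11 (send(from=B, to=A, msg='data')): A:[ack,pong,req,data] B:[ok] C:[bye] D:[start]
After 12 (send(from=C, to=D, msg='err')): A:[ack,pong,req,data] B:[ok] C:[bye] D:[start,err]

Answer: bye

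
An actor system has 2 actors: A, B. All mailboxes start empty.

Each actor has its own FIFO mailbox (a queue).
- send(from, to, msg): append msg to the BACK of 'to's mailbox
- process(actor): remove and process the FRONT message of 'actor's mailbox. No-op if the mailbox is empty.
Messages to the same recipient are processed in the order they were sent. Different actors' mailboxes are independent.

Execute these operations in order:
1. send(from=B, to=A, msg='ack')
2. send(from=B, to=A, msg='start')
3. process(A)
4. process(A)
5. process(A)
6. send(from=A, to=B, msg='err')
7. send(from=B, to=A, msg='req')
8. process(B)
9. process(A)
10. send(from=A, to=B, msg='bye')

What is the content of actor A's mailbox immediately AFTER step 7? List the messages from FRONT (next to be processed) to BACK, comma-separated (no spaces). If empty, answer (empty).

After 1 (send(from=B, to=A, msg='ack')): A:[ack] B:[]
After 2 (send(from=B, to=A, msg='start')): A:[ack,start] B:[]
After 3 (process(A)): A:[start] B:[]
After 4 (process(A)): A:[] B:[]
After 5 (process(A)): A:[] B:[]
After 6 (send(from=A, to=B, msg='err')): A:[] B:[err]
After 7 (send(from=B, to=A, msg='req')): A:[req] B:[err]

req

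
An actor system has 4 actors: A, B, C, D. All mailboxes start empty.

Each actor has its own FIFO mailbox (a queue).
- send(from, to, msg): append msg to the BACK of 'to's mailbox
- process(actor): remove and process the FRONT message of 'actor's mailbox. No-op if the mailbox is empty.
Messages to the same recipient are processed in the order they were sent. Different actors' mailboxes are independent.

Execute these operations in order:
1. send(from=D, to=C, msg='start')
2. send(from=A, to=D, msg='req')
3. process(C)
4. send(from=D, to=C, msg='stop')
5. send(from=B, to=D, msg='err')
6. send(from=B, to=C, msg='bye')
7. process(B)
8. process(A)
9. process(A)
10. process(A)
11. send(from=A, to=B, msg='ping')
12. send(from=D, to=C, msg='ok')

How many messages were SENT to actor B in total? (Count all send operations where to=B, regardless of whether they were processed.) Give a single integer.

After 1 (send(from=D, to=C, msg='start')): A:[] B:[] C:[start] D:[]
After 2 (send(from=A, to=D, msg='req')): A:[] B:[] C:[start] D:[req]
After 3 (process(C)): A:[] B:[] C:[] D:[req]
After 4 (send(from=D, to=C, msg='stop')): A:[] B:[] C:[stop] D:[req]
After 5 (send(from=B, to=D, msg='err')): A:[] B:[] C:[stop] D:[req,err]
After 6 (send(from=B, to=C, msg='bye')): A:[] B:[] C:[stop,bye] D:[req,err]
After 7 (process(B)): A:[] B:[] C:[stop,bye] D:[req,err]
After 8 (process(A)): A:[] B:[] C:[stop,bye] D:[req,err]
After 9 (process(A)): A:[] B:[] C:[stop,bye] D:[req,err]
After 10 (process(A)): A:[] B:[] C:[stop,bye] D:[req,err]
After 11 (send(from=A, to=B, msg='ping')): A:[] B:[ping] C:[stop,bye] D:[req,err]
After 12 (send(from=D, to=C, msg='ok')): A:[] B:[ping] C:[stop,bye,ok] D:[req,err]

Answer: 1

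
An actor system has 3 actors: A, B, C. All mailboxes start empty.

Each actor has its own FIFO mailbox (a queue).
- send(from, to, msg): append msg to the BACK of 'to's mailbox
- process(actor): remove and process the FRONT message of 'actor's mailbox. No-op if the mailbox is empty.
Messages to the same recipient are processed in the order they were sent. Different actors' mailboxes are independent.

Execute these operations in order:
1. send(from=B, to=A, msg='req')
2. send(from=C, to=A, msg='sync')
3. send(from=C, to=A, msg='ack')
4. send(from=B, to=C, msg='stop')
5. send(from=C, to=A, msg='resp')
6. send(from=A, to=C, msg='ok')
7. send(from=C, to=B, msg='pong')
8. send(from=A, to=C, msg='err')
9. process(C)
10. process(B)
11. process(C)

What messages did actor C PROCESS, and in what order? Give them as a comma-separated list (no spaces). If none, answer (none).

Answer: stop,ok

Derivation:
After 1 (send(from=B, to=A, msg='req')): A:[req] B:[] C:[]
After 2 (send(from=C, to=A, msg='sync')): A:[req,sync] B:[] C:[]
After 3 (send(from=C, to=A, msg='ack')): A:[req,sync,ack] B:[] C:[]
After 4 (send(from=B, to=C, msg='stop')): A:[req,sync,ack] B:[] C:[stop]
After 5 (send(from=C, to=A, msg='resp')): A:[req,sync,ack,resp] B:[] C:[stop]
After 6 (send(from=A, to=C, msg='ok')): A:[req,sync,ack,resp] B:[] C:[stop,ok]
After 7 (send(from=C, to=B, msg='pong')): A:[req,sync,ack,resp] B:[pong] C:[stop,ok]
After 8 (send(from=A, to=C, msg='err')): A:[req,sync,ack,resp] B:[pong] C:[stop,ok,err]
After 9 (process(C)): A:[req,sync,ack,resp] B:[pong] C:[ok,err]
After 10 (process(B)): A:[req,sync,ack,resp] B:[] C:[ok,err]
After 11 (process(C)): A:[req,sync,ack,resp] B:[] C:[err]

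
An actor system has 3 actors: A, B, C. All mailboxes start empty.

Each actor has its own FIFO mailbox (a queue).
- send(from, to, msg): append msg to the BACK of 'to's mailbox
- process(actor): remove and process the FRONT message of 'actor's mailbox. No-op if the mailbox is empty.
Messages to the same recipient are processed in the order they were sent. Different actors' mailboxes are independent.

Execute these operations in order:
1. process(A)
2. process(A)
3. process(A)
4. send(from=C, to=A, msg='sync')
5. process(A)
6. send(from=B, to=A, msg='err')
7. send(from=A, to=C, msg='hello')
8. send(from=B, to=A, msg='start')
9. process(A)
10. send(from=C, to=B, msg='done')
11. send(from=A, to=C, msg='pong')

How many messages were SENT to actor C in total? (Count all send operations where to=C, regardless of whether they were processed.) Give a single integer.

After 1 (process(A)): A:[] B:[] C:[]
After 2 (process(A)): A:[] B:[] C:[]
After 3 (process(A)): A:[] B:[] C:[]
After 4 (send(from=C, to=A, msg='sync')): A:[sync] B:[] C:[]
After 5 (process(A)): A:[] B:[] C:[]
After 6 (send(from=B, to=A, msg='err')): A:[err] B:[] C:[]
After 7 (send(from=A, to=C, msg='hello')): A:[err] B:[] C:[hello]
After 8 (send(from=B, to=A, msg='start')): A:[err,start] B:[] C:[hello]
After 9 (process(A)): A:[start] B:[] C:[hello]
After 10 (send(from=C, to=B, msg='done')): A:[start] B:[done] C:[hello]
After 11 (send(from=A, to=C, msg='pong')): A:[start] B:[done] C:[hello,pong]

Answer: 2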